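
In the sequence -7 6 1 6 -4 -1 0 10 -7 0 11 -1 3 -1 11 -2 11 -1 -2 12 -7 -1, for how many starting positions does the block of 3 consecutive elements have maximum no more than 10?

9

[-7, 6, 1] → max 6  ≤ 10 ✓
[6, 1, 6] → max 6  ≤ 10 ✓
[1, 6, -4] → max 6  ≤ 10 ✓
[6, -4, -1] → max 6  ≤ 10 ✓
[-4, -1, 0] → max 0  ≤ 10 ✓
[-1, 0, 10] → max 10  ≤ 10 ✓
[0, 10, -7] → max 10  ≤ 10 ✓
[10, -7, 0] → max 10  ≤ 10 ✓
[-7, 0, 11] → max 11
[0, 11, -1] → max 11
[11, -1, 3] → max 11
[-1, 3, -1] → max 3  ≤ 10 ✓
[3, -1, 11] → max 11
[-1, 11, -2] → max 11
[11, -2, 11] → max 11
[-2, 11, -1] → max 11
[11, -1, -2] → max 11
[-1, -2, 12] → max 12
[-2, 12, -7] → max 12
[12, -7, -1] → max 12
9 windows satisfy the condition.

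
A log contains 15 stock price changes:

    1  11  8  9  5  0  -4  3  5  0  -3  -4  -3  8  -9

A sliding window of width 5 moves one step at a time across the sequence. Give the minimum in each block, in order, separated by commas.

1, 0, -4, -4, -4, -4, -4, -4, -4, -4, -9

(1, 11, 8, 9, 5) → min 1
(11, 8, 9, 5, 0) → min 0
(8, 9, 5, 0, -4) → min -4
(9, 5, 0, -4, 3) → min -4
(5, 0, -4, 3, 5) → min -4
(0, -4, 3, 5, 0) → min -4
(-4, 3, 5, 0, -3) → min -4
(3, 5, 0, -3, -4) → min -4
(5, 0, -3, -4, -3) → min -4
(0, -3, -4, -3, 8) → min -4
(-3, -4, -3, 8, -9) → min -9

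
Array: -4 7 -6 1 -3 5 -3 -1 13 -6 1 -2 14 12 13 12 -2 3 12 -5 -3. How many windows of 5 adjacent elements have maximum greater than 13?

-4 7 -6 1 -3 → max 7
7 -6 1 -3 5 → max 7
-6 1 -3 5 -3 → max 5
1 -3 5 -3 -1 → max 5
-3 5 -3 -1 13 → max 13
5 -3 -1 13 -6 → max 13
-3 -1 13 -6 1 → max 13
-1 13 -6 1 -2 → max 13
13 -6 1 -2 14 → max 14  > 13 ✓
-6 1 -2 14 12 → max 14  > 13 ✓
1 -2 14 12 13 → max 14  > 13 ✓
-2 14 12 13 12 → max 14  > 13 ✓
14 12 13 12 -2 → max 14  > 13 ✓
12 13 12 -2 3 → max 13
13 12 -2 3 12 → max 13
12 -2 3 12 -5 → max 12
-2 3 12 -5 -3 → max 12
5 windows satisfy the condition.

5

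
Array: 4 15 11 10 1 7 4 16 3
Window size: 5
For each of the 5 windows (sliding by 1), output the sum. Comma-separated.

41, 44, 33, 38, 31

Sliding a size-5 window across the 9 values:
4 15 11 10 1 → sum 41
15 11 10 1 7 → sum 44
11 10 1 7 4 → sum 33
10 1 7 4 16 → sum 38
1 7 4 16 3 → sum 31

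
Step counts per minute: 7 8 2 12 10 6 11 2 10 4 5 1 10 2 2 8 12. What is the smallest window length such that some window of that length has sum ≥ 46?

6

add 7: running sum 7 < 46
add 8: running sum 15 < 46
add 2: running sum 17 < 46
add 12: running sum 29 < 46
add 10: running sum 39 < 46
add 6: running sum 45 < 46
end 6: [8, 2, 12, 10, 6, 11] sum 49, len 6
end 7: [8, 2, 12, 10, 6, 11, 2] sum 51, len 7
end 8: [12, 10, 6, 11, 2, 10] sum 51, len 6
end 9: [12, 10, 6, 11, 2, 10, 4] sum 55, len 7
end 10: [10, 6, 11, 2, 10, 4, 5] sum 48, len 7
end 11: [10, 6, 11, 2, 10, 4, 5, 1] sum 49, len 8
end 12: [6, 11, 2, 10, 4, 5, 1, 10] sum 49, len 8
end 13: [6, 11, 2, 10, 4, 5, 1, 10, 2] sum 51, len 9
end 14: [11, 2, 10, 4, 5, 1, 10, 2, 2] sum 47, len 9
end 15: [11, 2, 10, 4, 5, 1, 10, 2, 2, 8] sum 55, len 10
end 16: [10, 4, 5, 1, 10, 2, 2, 8, 12] sum 54, len 9
Shortest qualifying length: 6.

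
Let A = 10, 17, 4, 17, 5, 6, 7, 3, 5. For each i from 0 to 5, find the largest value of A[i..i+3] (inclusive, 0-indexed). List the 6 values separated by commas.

17, 17, 17, 17, 7, 7

(10, 17, 4, 17) → max 17
(17, 4, 17, 5) → max 17
(4, 17, 5, 6) → max 17
(17, 5, 6, 7) → max 17
(5, 6, 7, 3) → max 7
(6, 7, 3, 5) → max 7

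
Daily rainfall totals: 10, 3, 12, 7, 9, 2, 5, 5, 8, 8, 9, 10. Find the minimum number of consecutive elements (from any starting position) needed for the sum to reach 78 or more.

add 10: running sum 10 < 78
add 3: running sum 13 < 78
add 12: running sum 25 < 78
add 7: running sum 32 < 78
add 9: running sum 41 < 78
add 2: running sum 43 < 78
add 5: running sum 48 < 78
add 5: running sum 53 < 78
add 8: running sum 61 < 78
add 8: running sum 69 < 78
end 10: [10, 3, 12, 7, 9, 2, 5, 5, 8, 8, 9] sum 78, len 11
end 11: [3, 12, 7, 9, 2, 5, 5, 8, 8, 9, 10] sum 78, len 11
Shortest qualifying length: 11.

11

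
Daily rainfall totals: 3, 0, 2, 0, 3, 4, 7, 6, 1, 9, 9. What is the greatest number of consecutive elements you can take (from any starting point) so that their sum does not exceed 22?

→ 3: sum 3, len 1
→ 0: sum 3, len 2
→ 2: sum 5, len 3
→ 0: sum 5, len 4
→ 3: sum 8, len 5
→ 4: sum 12, len 6
→ 7: sum 19, len 7
→ 6 (dropped 3): sum 22, len 7
→ 1 (dropped 0, 2): sum 21, len 6
→ 9 (dropped 0, 3, 4, 7): sum 16, len 3
→ 9 (dropped 6): sum 19, len 3
Longest length seen: 7.

7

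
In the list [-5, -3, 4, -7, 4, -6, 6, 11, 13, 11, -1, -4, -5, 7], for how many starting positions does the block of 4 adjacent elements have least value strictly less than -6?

(-5, -3, 4, -7) → min -7  < -6 ✓
(-3, 4, -7, 4) → min -7  < -6 ✓
(4, -7, 4, -6) → min -7  < -6 ✓
(-7, 4, -6, 6) → min -7  < -6 ✓
(4, -6, 6, 11) → min -6
(-6, 6, 11, 13) → min -6
(6, 11, 13, 11) → min 6
(11, 13, 11, -1) → min -1
(13, 11, -1, -4) → min -4
(11, -1, -4, -5) → min -5
(-1, -4, -5, 7) → min -5
4 windows satisfy the condition.

4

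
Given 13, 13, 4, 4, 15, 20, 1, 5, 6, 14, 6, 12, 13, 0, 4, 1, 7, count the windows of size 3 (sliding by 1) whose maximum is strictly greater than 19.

3

13 13 4 → max 13
13 4 4 → max 13
4 4 15 → max 15
4 15 20 → max 20  > 19 ✓
15 20 1 → max 20  > 19 ✓
20 1 5 → max 20  > 19 ✓
1 5 6 → max 6
5 6 14 → max 14
6 14 6 → max 14
14 6 12 → max 14
6 12 13 → max 13
12 13 0 → max 13
13 0 4 → max 13
0 4 1 → max 4
4 1 7 → max 7
3 windows satisfy the condition.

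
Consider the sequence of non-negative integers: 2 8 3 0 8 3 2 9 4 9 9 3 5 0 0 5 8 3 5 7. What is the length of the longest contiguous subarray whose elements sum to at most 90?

Extend to the right; shrink from the left whenever the sum exceeds 90:
add 2: [2] sum 2, len 1
add 8: [2, 8] sum 10, len 2
add 3: [2, 8, 3] sum 13, len 3
add 0: [2, 8, 3, 0] sum 13, len 4
add 8: [2, 8, 3, 0, 8] sum 21, len 5
add 3: [2, 8, 3, 0, 8, 3] sum 24, len 6
add 2: [2, 8, 3, 0, 8, 3, 2] sum 26, len 7
add 9: [2, 8, 3, 0, 8, 3, 2, 9] sum 35, len 8
add 4: [2, 8, 3, 0, 8, 3, 2, 9, 4] sum 39, len 9
add 9: [2, 8, 3, 0, 8, 3, 2, 9, 4, 9] sum 48, len 10
add 9: [2, 8, 3, 0, 8, 3, 2, 9, 4, 9, 9] sum 57, len 11
add 3: [2, 8, 3, 0, 8, 3, 2, 9, 4, 9, 9, 3] sum 60, len 12
add 5: [2, 8, 3, 0, 8, 3, 2, 9, 4, 9, 9, 3, 5] sum 65, len 13
add 0: [2, 8, 3, 0, 8, 3, 2, 9, 4, 9, 9, 3, 5, 0] sum 65, len 14
add 0: [2, 8, 3, 0, 8, 3, 2, 9, 4, 9, 9, 3, 5, 0, 0] sum 65, len 15
add 5: [2, 8, 3, 0, 8, 3, 2, 9, 4, 9, 9, 3, 5, 0, 0, 5] sum 70, len 16
add 8: [2, 8, 3, 0, 8, 3, 2, 9, 4, 9, 9, 3, 5, 0, 0, 5, 8] sum 78, len 17
add 3: [2, 8, 3, 0, 8, 3, 2, 9, 4, 9, 9, 3, 5, 0, 0, 5, 8, 3] sum 81, len 18
add 5: [2, 8, 3, 0, 8, 3, 2, 9, 4, 9, 9, 3, 5, 0, 0, 5, 8, 3, 5] sum 86, len 19
add 7: [3, 0, 8, 3, 2, 9, 4, 9, 9, 3, 5, 0, 0, 5, 8, 3, 5, 7] sum 83, len 18
Longest length seen: 19.

19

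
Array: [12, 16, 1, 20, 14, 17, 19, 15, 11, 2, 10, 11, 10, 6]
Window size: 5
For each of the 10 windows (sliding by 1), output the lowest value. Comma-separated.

1, 1, 1, 14, 11, 2, 2, 2, 2, 2

(12, 16, 1, 20, 14) → min 1
(16, 1, 20, 14, 17) → min 1
(1, 20, 14, 17, 19) → min 1
(20, 14, 17, 19, 15) → min 14
(14, 17, 19, 15, 11) → min 11
(17, 19, 15, 11, 2) → min 2
(19, 15, 11, 2, 10) → min 2
(15, 11, 2, 10, 11) → min 2
(11, 2, 10, 11, 10) → min 2
(2, 10, 11, 10, 6) → min 2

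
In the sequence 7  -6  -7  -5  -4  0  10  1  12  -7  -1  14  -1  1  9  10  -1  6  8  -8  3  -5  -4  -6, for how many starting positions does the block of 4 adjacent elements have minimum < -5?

12

(7, -6, -7, -5) → min -7  < -5 ✓
(-6, -7, -5, -4) → min -7  < -5 ✓
(-7, -5, -4, 0) → min -7  < -5 ✓
(-5, -4, 0, 10) → min -5
(-4, 0, 10, 1) → min -4
(0, 10, 1, 12) → min 0
(10, 1, 12, -7) → min -7  < -5 ✓
(1, 12, -7, -1) → min -7  < -5 ✓
(12, -7, -1, 14) → min -7  < -5 ✓
(-7, -1, 14, -1) → min -7  < -5 ✓
(-1, 14, -1, 1) → min -1
(14, -1, 1, 9) → min -1
(-1, 1, 9, 10) → min -1
(1, 9, 10, -1) → min -1
(9, 10, -1, 6) → min -1
(10, -1, 6, 8) → min -1
(-1, 6, 8, -8) → min -8  < -5 ✓
(6, 8, -8, 3) → min -8  < -5 ✓
(8, -8, 3, -5) → min -8  < -5 ✓
(-8, 3, -5, -4) → min -8  < -5 ✓
(3, -5, -4, -6) → min -6  < -5 ✓
12 windows satisfy the condition.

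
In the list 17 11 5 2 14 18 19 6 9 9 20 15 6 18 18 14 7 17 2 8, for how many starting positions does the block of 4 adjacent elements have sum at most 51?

(17, 11, 5, 2) → sum 35  ≤ 51 ✓
(11, 5, 2, 14) → sum 32  ≤ 51 ✓
(5, 2, 14, 18) → sum 39  ≤ 51 ✓
(2, 14, 18, 19) → sum 53
(14, 18, 19, 6) → sum 57
(18, 19, 6, 9) → sum 52
(19, 6, 9, 9) → sum 43  ≤ 51 ✓
(6, 9, 9, 20) → sum 44  ≤ 51 ✓
(9, 9, 20, 15) → sum 53
(9, 20, 15, 6) → sum 50  ≤ 51 ✓
(20, 15, 6, 18) → sum 59
(15, 6, 18, 18) → sum 57
(6, 18, 18, 14) → sum 56
(18, 18, 14, 7) → sum 57
(18, 14, 7, 17) → sum 56
(14, 7, 17, 2) → sum 40  ≤ 51 ✓
(7, 17, 2, 8) → sum 34  ≤ 51 ✓
8 windows satisfy the condition.

8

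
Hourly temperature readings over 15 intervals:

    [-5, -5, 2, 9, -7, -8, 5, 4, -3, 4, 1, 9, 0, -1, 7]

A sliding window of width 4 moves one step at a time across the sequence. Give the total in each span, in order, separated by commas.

Sliding a size-4 window across the 15 values:
-5 -5 2 9 → sum 1
-5 2 9 -7 → sum -1
2 9 -7 -8 → sum -4
9 -7 -8 5 → sum -1
-7 -8 5 4 → sum -6
-8 5 4 -3 → sum -2
5 4 -3 4 → sum 10
4 -3 4 1 → sum 6
-3 4 1 9 → sum 11
4 1 9 0 → sum 14
1 9 0 -1 → sum 9
9 0 -1 7 → sum 15

1, -1, -4, -1, -6, -2, 10, 6, 11, 14, 9, 15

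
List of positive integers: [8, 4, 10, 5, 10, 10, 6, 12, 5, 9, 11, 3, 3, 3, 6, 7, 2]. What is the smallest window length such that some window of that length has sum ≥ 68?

add 8: running sum 8 < 68
add 4: running sum 12 < 68
add 10: running sum 22 < 68
add 5: running sum 27 < 68
add 10: running sum 37 < 68
add 10: running sum 47 < 68
add 6: running sum 53 < 68
add 12: running sum 65 < 68
end 8: [8, 4, 10, 5, 10, 10, 6, 12, 5] sum 70, len 9
end 9: [4, 10, 5, 10, 10, 6, 12, 5, 9] sum 71, len 9
end 10: [5, 10, 10, 6, 12, 5, 9, 11] sum 68, len 8
end 11: [5, 10, 10, 6, 12, 5, 9, 11, 3] sum 71, len 9
end 12: [10, 10, 6, 12, 5, 9, 11, 3, 3] sum 69, len 9
end 13: [10, 10, 6, 12, 5, 9, 11, 3, 3, 3] sum 72, len 10
end 14: [10, 6, 12, 5, 9, 11, 3, 3, 3, 6] sum 68, len 10
end 15: [10, 6, 12, 5, 9, 11, 3, 3, 3, 6, 7] sum 75, len 11
end 16: [10, 6, 12, 5, 9, 11, 3, 3, 3, 6, 7, 2] sum 77, len 12
Shortest qualifying length: 8.

8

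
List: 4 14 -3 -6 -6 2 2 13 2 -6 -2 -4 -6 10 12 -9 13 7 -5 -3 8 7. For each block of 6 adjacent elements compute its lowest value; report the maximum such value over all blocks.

-5

[4, 14, -3, -6, -6, 2] → min -6
[14, -3, -6, -6, 2, 2] → min -6
[-3, -6, -6, 2, 2, 13] → min -6
[-6, -6, 2, 2, 13, 2] → min -6
[-6, 2, 2, 13, 2, -6] → min -6
[2, 2, 13, 2, -6, -2] → min -6
[2, 13, 2, -6, -2, -4] → min -6
[13, 2, -6, -2, -4, -6] → min -6
[2, -6, -2, -4, -6, 10] → min -6
[-6, -2, -4, -6, 10, 12] → min -6
[-2, -4, -6, 10, 12, -9] → min -9
[-4, -6, 10, 12, -9, 13] → min -9
[-6, 10, 12, -9, 13, 7] → min -9
[10, 12, -9, 13, 7, -5] → min -9
[12, -9, 13, 7, -5, -3] → min -9
[-9, 13, 7, -5, -3, 8] → min -9
[13, 7, -5, -3, 8, 7] → min -5
Maximum of these is -5.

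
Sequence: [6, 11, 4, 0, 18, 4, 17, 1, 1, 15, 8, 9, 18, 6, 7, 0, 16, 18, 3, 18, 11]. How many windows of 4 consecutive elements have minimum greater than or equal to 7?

(6, 11, 4, 0) → min 0
(11, 4, 0, 18) → min 0
(4, 0, 18, 4) → min 0
(0, 18, 4, 17) → min 0
(18, 4, 17, 1) → min 1
(4, 17, 1, 1) → min 1
(17, 1, 1, 15) → min 1
(1, 1, 15, 8) → min 1
(1, 15, 8, 9) → min 1
(15, 8, 9, 18) → min 8  ≥ 7 ✓
(8, 9, 18, 6) → min 6
(9, 18, 6, 7) → min 6
(18, 6, 7, 0) → min 0
(6, 7, 0, 16) → min 0
(7, 0, 16, 18) → min 0
(0, 16, 18, 3) → min 0
(16, 18, 3, 18) → min 3
(18, 3, 18, 11) → min 3
1 window satisfy the condition.

1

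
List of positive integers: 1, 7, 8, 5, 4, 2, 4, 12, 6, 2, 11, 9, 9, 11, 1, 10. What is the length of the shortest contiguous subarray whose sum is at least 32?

Extend right; whenever the sum reaches 32, record the length and shrink from the left:
add 1: running sum 1 < 32
add 7: running sum 8 < 32
add 8: running sum 16 < 32
add 5: running sum 21 < 32
add 4: running sum 25 < 32
add 2: running sum 27 < 32
add 4: running sum 31 < 32
end 7: [8, 5, 4, 2, 4, 12] sum 35, len 6
end 8: [5, 4, 2, 4, 12, 6] sum 33, len 6
end 9: [5, 4, 2, 4, 12, 6, 2] sum 35, len 7
end 10: [4, 12, 6, 2, 11] sum 35, len 5
end 11: [12, 6, 2, 11, 9] sum 40, len 5
end 12: [6, 2, 11, 9, 9] sum 37, len 5
end 13: [11, 9, 9, 11] sum 40, len 4
end 14: [11, 9, 9, 11, 1] sum 41, len 5
end 15: [9, 9, 11, 1, 10] sum 40, len 5
Shortest qualifying length: 4.

4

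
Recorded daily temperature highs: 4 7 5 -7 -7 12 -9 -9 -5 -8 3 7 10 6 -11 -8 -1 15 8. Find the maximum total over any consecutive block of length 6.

14

(4, 7, 5, -7, -7, 12) → sum 14
(7, 5, -7, -7, 12, -9) → sum 1
(5, -7, -7, 12, -9, -9) → sum -15
(-7, -7, 12, -9, -9, -5) → sum -25
(-7, 12, -9, -9, -5, -8) → sum -26
(12, -9, -9, -5, -8, 3) → sum -16
(-9, -9, -5, -8, 3, 7) → sum -21
(-9, -5, -8, 3, 7, 10) → sum -2
(-5, -8, 3, 7, 10, 6) → sum 13
(-8, 3, 7, 10, 6, -11) → sum 7
(3, 7, 10, 6, -11, -8) → sum 7
(7, 10, 6, -11, -8, -1) → sum 3
(10, 6, -11, -8, -1, 15) → sum 11
(6, -11, -8, -1, 15, 8) → sum 9
Maximum of these is 14.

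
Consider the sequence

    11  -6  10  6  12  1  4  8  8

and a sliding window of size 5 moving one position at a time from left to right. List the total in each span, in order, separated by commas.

33, 23, 33, 31, 33

11 -6 10 6 12 → sum 33
-6 10 6 12 1 → sum 23
10 6 12 1 4 → sum 33
6 12 1 4 8 → sum 31
12 1 4 8 8 → sum 33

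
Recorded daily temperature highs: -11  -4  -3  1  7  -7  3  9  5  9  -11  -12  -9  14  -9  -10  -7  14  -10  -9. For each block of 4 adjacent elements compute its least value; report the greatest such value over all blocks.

Each size-4 window and its min:
[-11, -4, -3, 1] → min -11
[-4, -3, 1, 7] → min -4
[-3, 1, 7, -7] → min -7
[1, 7, -7, 3] → min -7
[7, -7, 3, 9] → min -7
[-7, 3, 9, 5] → min -7
[3, 9, 5, 9] → min 3
[9, 5, 9, -11] → min -11
[5, 9, -11, -12] → min -12
[9, -11, -12, -9] → min -12
[-11, -12, -9, 14] → min -12
[-12, -9, 14, -9] → min -12
[-9, 14, -9, -10] → min -10
[14, -9, -10, -7] → min -10
[-9, -10, -7, 14] → min -10
[-10, -7, 14, -10] → min -10
[-7, 14, -10, -9] → min -10
Greatest of these is 3.

3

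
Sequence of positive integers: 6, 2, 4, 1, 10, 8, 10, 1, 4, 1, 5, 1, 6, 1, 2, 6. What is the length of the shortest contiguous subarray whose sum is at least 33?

add 6: running sum 6 < 33
add 2: running sum 8 < 33
add 4: running sum 12 < 33
add 1: running sum 13 < 33
add 10: running sum 23 < 33
add 8: running sum 31 < 33
add 10: shortest ending here [4, 1, 10, 8, 10] sum 33, len 5
add 1: shortest ending here [4, 1, 10, 8, 10, 1] sum 34, len 6
add 4: shortest ending here [10, 8, 10, 1, 4] sum 33, len 5
add 1: shortest ending here [10, 8, 10, 1, 4, 1] sum 34, len 6
add 5: shortest ending here [10, 8, 10, 1, 4, 1, 5] sum 39, len 7
add 1: shortest ending here [10, 8, 10, 1, 4, 1, 5, 1] sum 40, len 8
add 6: shortest ending here [8, 10, 1, 4, 1, 5, 1, 6] sum 36, len 8
add 1: shortest ending here [8, 10, 1, 4, 1, 5, 1, 6, 1] sum 37, len 9
add 2: shortest ending here [8, 10, 1, 4, 1, 5, 1, 6, 1, 2] sum 39, len 10
add 6: shortest ending here [10, 1, 4, 1, 5, 1, 6, 1, 2, 6] sum 37, len 10
Shortest qualifying length: 5.

5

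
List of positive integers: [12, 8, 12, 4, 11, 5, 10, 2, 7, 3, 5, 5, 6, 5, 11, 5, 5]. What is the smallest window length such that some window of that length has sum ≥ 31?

3

add 12: running sum 12 < 31
add 8: running sum 20 < 31
end 2: [12, 8, 12] sum 32, len 3
end 3: [12, 8, 12, 4] sum 36, len 4
end 4: [8, 12, 4, 11] sum 35, len 4
end 5: [12, 4, 11, 5] sum 32, len 4
end 6: [12, 4, 11, 5, 10] sum 42, len 5
end 7: [4, 11, 5, 10, 2] sum 32, len 5
end 8: [11, 5, 10, 2, 7] sum 35, len 5
end 9: [11, 5, 10, 2, 7, 3] sum 38, len 6
end 10: [5, 10, 2, 7, 3, 5] sum 32, len 6
end 11: [10, 2, 7, 3, 5, 5] sum 32, len 6
end 12: [10, 2, 7, 3, 5, 5, 6] sum 38, len 7
end 13: [7, 3, 5, 5, 6, 5] sum 31, len 6
end 14: [5, 5, 6, 5, 11] sum 32, len 5
end 15: [5, 6, 5, 11, 5] sum 32, len 5
end 16: [6, 5, 11, 5, 5] sum 32, len 5
Shortest qualifying length: 3.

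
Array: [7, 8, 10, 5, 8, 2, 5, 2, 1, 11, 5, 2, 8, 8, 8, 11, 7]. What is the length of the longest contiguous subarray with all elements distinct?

add 7: [7] len 1
add 8: [7, 8] len 2
add 10: [7, 8, 10] len 3
add 5: [7, 8, 10, 5] len 4
add 8 (repeat 8, move left end past it): [10, 5, 8] len 3
add 2: [10, 5, 8, 2] len 4
add 5 (repeat 5, move left end past it): [8, 2, 5] len 3
add 2 (repeat 2, move left end past it): [5, 2] len 2
add 1: [5, 2, 1] len 3
add 11: [5, 2, 1, 11] len 4
add 5 (repeat 5, move left end past it): [2, 1, 11, 5] len 4
add 2 (repeat 2, move left end past it): [1, 11, 5, 2] len 4
add 8: [1, 11, 5, 2, 8] len 5
add 8 (repeat 8, move left end past it): [8] len 1
add 8 (repeat 8, move left end past it): [8] len 1
add 11: [8, 11] len 2
add 7: [8, 11, 7] len 3
Longest all-distinct length: 5.

5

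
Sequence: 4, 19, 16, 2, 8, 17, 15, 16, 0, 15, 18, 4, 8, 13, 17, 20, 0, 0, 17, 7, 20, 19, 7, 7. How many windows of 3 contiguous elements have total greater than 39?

6

(4, 19, 16) → sum 39
(19, 16, 2) → sum 37
(16, 2, 8) → sum 26
(2, 8, 17) → sum 27
(8, 17, 15) → sum 40  > 39 ✓
(17, 15, 16) → sum 48  > 39 ✓
(15, 16, 0) → sum 31
(16, 0, 15) → sum 31
(0, 15, 18) → sum 33
(15, 18, 4) → sum 37
(18, 4, 8) → sum 30
(4, 8, 13) → sum 25
(8, 13, 17) → sum 38
(13, 17, 20) → sum 50  > 39 ✓
(17, 20, 0) → sum 37
(20, 0, 0) → sum 20
(0, 0, 17) → sum 17
(0, 17, 7) → sum 24
(17, 7, 20) → sum 44  > 39 ✓
(7, 20, 19) → sum 46  > 39 ✓
(20, 19, 7) → sum 46  > 39 ✓
(19, 7, 7) → sum 33
6 windows satisfy the condition.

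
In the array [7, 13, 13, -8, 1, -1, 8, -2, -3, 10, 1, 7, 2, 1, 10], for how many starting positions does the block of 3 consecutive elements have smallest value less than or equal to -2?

7 13 13 → min 7
13 13 -8 → min -8  ≤ -2 ✓
13 -8 1 → min -8  ≤ -2 ✓
-8 1 -1 → min -8  ≤ -2 ✓
1 -1 8 → min -1
-1 8 -2 → min -2  ≤ -2 ✓
8 -2 -3 → min -3  ≤ -2 ✓
-2 -3 10 → min -3  ≤ -2 ✓
-3 10 1 → min -3  ≤ -2 ✓
10 1 7 → min 1
1 7 2 → min 1
7 2 1 → min 1
2 1 10 → min 1
7 windows satisfy the condition.

7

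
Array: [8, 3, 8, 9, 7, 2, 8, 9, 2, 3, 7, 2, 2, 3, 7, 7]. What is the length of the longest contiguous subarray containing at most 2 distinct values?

3

add 8: window [8] (1 distinct), len 1
add 3: window [8, 3] (2 distinct), len 2
add 8: window [8, 3, 8] (2 distinct), len 3
add 9: window [8, 9] (2 distinct), len 2
add 7: window [9, 7] (2 distinct), len 2
add 2: window [7, 2] (2 distinct), len 2
add 8: window [2, 8] (2 distinct), len 2
add 9: window [8, 9] (2 distinct), len 2
add 2: window [9, 2] (2 distinct), len 2
add 3: window [2, 3] (2 distinct), len 2
add 7: window [3, 7] (2 distinct), len 2
add 2: window [7, 2] (2 distinct), len 2
add 2: window [7, 2, 2] (2 distinct), len 3
add 3: window [2, 2, 3] (2 distinct), len 3
add 7: window [3, 7] (2 distinct), len 2
add 7: window [3, 7, 7] (2 distinct), len 3
Longest length with ≤2 distinct: 3.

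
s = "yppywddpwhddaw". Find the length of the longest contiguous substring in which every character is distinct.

[y] len 1
[y, p] len 2
[p] len 1
[p, y] len 2
[p, y, w] len 3
[p, y, w, d] len 4
[d] len 1
[d, p] len 2
[d, p, w] len 3
[d, p, w, h] len 4
[p, w, h, d] len 4
[d] len 1
[d, a] len 2
[d, a, w] len 3
Longest all-distinct length: 4.

4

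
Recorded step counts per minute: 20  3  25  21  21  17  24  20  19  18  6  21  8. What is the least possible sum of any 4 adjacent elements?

53

(20, 3, 25, 21) → sum 69
(3, 25, 21, 21) → sum 70
(25, 21, 21, 17) → sum 84
(21, 21, 17, 24) → sum 83
(21, 17, 24, 20) → sum 82
(17, 24, 20, 19) → sum 80
(24, 20, 19, 18) → sum 81
(20, 19, 18, 6) → sum 63
(19, 18, 6, 21) → sum 64
(18, 6, 21, 8) → sum 53
Least of these is 53.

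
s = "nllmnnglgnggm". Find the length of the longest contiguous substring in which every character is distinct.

3

[n] len 1
[n, l] len 2
[l] len 1
[l, m] len 2
[l, m, n] len 3
[n] len 1
[n, g] len 2
[n, g, l] len 3
[l, g] len 2
[l, g, n] len 3
[n, g] len 2
[g] len 1
[g, m] len 2
Longest all-distinct length: 3.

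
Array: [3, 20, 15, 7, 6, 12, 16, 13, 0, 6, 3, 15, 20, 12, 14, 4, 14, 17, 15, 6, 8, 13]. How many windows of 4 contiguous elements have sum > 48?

6

(3, 20, 15, 7) → sum 45
(20, 15, 7, 6) → sum 48
(15, 7, 6, 12) → sum 40
(7, 6, 12, 16) → sum 41
(6, 12, 16, 13) → sum 47
(12, 16, 13, 0) → sum 41
(16, 13, 0, 6) → sum 35
(13, 0, 6, 3) → sum 22
(0, 6, 3, 15) → sum 24
(6, 3, 15, 20) → sum 44
(3, 15, 20, 12) → sum 50  > 48 ✓
(15, 20, 12, 14) → sum 61  > 48 ✓
(20, 12, 14, 4) → sum 50  > 48 ✓
(12, 14, 4, 14) → sum 44
(14, 4, 14, 17) → sum 49  > 48 ✓
(4, 14, 17, 15) → sum 50  > 48 ✓
(14, 17, 15, 6) → sum 52  > 48 ✓
(17, 15, 6, 8) → sum 46
(15, 6, 8, 13) → sum 42
6 windows satisfy the condition.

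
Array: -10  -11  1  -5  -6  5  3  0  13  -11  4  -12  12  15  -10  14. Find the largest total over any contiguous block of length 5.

-10 -11 1 -5 -6 → sum -31
-11 1 -5 -6 5 → sum -16
1 -5 -6 5 3 → sum -2
-5 -6 5 3 0 → sum -3
-6 5 3 0 13 → sum 15
5 3 0 13 -11 → sum 10
3 0 13 -11 4 → sum 9
0 13 -11 4 -12 → sum -6
13 -11 4 -12 12 → sum 6
-11 4 -12 12 15 → sum 8
4 -12 12 15 -10 → sum 9
-12 12 15 -10 14 → sum 19
Largest of these is 19.

19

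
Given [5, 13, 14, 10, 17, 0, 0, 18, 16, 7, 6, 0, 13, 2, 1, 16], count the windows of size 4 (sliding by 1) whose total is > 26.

(5, 13, 14, 10) → sum 42  > 26 ✓
(13, 14, 10, 17) → sum 54  > 26 ✓
(14, 10, 17, 0) → sum 41  > 26 ✓
(10, 17, 0, 0) → sum 27  > 26 ✓
(17, 0, 0, 18) → sum 35  > 26 ✓
(0, 0, 18, 16) → sum 34  > 26 ✓
(0, 18, 16, 7) → sum 41  > 26 ✓
(18, 16, 7, 6) → sum 47  > 26 ✓
(16, 7, 6, 0) → sum 29  > 26 ✓
(7, 6, 0, 13) → sum 26
(6, 0, 13, 2) → sum 21
(0, 13, 2, 1) → sum 16
(13, 2, 1, 16) → sum 32  > 26 ✓
10 windows satisfy the condition.

10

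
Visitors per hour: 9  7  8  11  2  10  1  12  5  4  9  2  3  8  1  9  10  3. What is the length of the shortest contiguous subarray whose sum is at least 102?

16

add 9: running sum 9 < 102
add 7: running sum 16 < 102
add 8: running sum 24 < 102
add 11: running sum 35 < 102
add 2: running sum 37 < 102
add 10: running sum 47 < 102
add 1: running sum 48 < 102
add 12: running sum 60 < 102
add 5: running sum 65 < 102
add 4: running sum 69 < 102
add 9: running sum 78 < 102
add 2: running sum 80 < 102
add 3: running sum 83 < 102
add 8: running sum 91 < 102
add 1: running sum 92 < 102
add 9: running sum 101 < 102
add 10: shortest ending here [7, 8, 11, 2, 10, 1, 12, 5, 4, 9, 2, 3, 8, 1, 9, 10] sum 102, len 16
add 3: shortest ending here [7, 8, 11, 2, 10, 1, 12, 5, 4, 9, 2, 3, 8, 1, 9, 10, 3] sum 105, len 17
Shortest qualifying length: 16.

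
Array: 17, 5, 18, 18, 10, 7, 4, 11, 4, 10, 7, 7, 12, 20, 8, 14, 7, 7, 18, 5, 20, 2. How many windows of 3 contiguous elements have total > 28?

(17, 5, 18) → sum 40  > 28 ✓
(5, 18, 18) → sum 41  > 28 ✓
(18, 18, 10) → sum 46  > 28 ✓
(18, 10, 7) → sum 35  > 28 ✓
(10, 7, 4) → sum 21
(7, 4, 11) → sum 22
(4, 11, 4) → sum 19
(11, 4, 10) → sum 25
(4, 10, 7) → sum 21
(10, 7, 7) → sum 24
(7, 7, 12) → sum 26
(7, 12, 20) → sum 39  > 28 ✓
(12, 20, 8) → sum 40  > 28 ✓
(20, 8, 14) → sum 42  > 28 ✓
(8, 14, 7) → sum 29  > 28 ✓
(14, 7, 7) → sum 28
(7, 7, 18) → sum 32  > 28 ✓
(7, 18, 5) → sum 30  > 28 ✓
(18, 5, 20) → sum 43  > 28 ✓
(5, 20, 2) → sum 27
11 windows satisfy the condition.

11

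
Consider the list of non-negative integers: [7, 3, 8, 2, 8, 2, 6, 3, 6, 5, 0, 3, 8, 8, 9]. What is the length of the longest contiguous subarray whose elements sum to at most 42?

[7] sum 7 len 1
[7, 3] sum 10 len 2
[7, 3, 8] sum 18 len 3
[7, 3, 8, 2] sum 20 len 4
[7, 3, 8, 2, 8] sum 28 len 5
[7, 3, 8, 2, 8, 2] sum 30 len 6
[7, 3, 8, 2, 8, 2, 6] sum 36 len 7
[7, 3, 8, 2, 8, 2, 6, 3] sum 39 len 8
[3, 8, 2, 8, 2, 6, 3, 6] sum 38 len 8
[8, 2, 8, 2, 6, 3, 6, 5] sum 40 len 8
[8, 2, 8, 2, 6, 3, 6, 5, 0] sum 40 len 9
[2, 8, 2, 6, 3, 6, 5, 0, 3] sum 35 len 9
[8, 2, 6, 3, 6, 5, 0, 3, 8] sum 41 len 9
[2, 6, 3, 6, 5, 0, 3, 8, 8] sum 41 len 9
[3, 6, 5, 0, 3, 8, 8, 9] sum 42 len 8
Longest length seen: 9.

9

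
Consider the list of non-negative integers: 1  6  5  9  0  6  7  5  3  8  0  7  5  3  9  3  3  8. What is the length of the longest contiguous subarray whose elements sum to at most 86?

17

[1] sum 1 len 1
[1, 6] sum 7 len 2
[1, 6, 5] sum 12 len 3
[1, 6, 5, 9] sum 21 len 4
[1, 6, 5, 9, 0] sum 21 len 5
[1, 6, 5, 9, 0, 6] sum 27 len 6
[1, 6, 5, 9, 0, 6, 7] sum 34 len 7
[1, 6, 5, 9, 0, 6, 7, 5] sum 39 len 8
[1, 6, 5, 9, 0, 6, 7, 5, 3] sum 42 len 9
[1, 6, 5, 9, 0, 6, 7, 5, 3, 8] sum 50 len 10
[1, 6, 5, 9, 0, 6, 7, 5, 3, 8, 0] sum 50 len 11
[1, 6, 5, 9, 0, 6, 7, 5, 3, 8, 0, 7] sum 57 len 12
[1, 6, 5, 9, 0, 6, 7, 5, 3, 8, 0, 7, 5] sum 62 len 13
[1, 6, 5, 9, 0, 6, 7, 5, 3, 8, 0, 7, 5, 3] sum 65 len 14
[1, 6, 5, 9, 0, 6, 7, 5, 3, 8, 0, 7, 5, 3, 9] sum 74 len 15
[1, 6, 5, 9, 0, 6, 7, 5, 3, 8, 0, 7, 5, 3, 9, 3] sum 77 len 16
[1, 6, 5, 9, 0, 6, 7, 5, 3, 8, 0, 7, 5, 3, 9, 3, 3] sum 80 len 17
[5, 9, 0, 6, 7, 5, 3, 8, 0, 7, 5, 3, 9, 3, 3, 8] sum 81 len 16
Longest length seen: 17.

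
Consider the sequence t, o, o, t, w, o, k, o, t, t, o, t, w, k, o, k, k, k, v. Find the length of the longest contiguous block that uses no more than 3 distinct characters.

[t] 1 distinct, len 1
[t, o] 2 distinct, len 2
[t, o, o] 2 distinct, len 3
[t, o, o, t] 2 distinct, len 4
[t, o, o, t, w] 3 distinct, len 5
[t, o, o, t, w, o] 3 distinct, len 6
[w, o, k] 3 distinct, len 3
[w, o, k, o] 3 distinct, len 4
[o, k, o, t] 3 distinct, len 4
[o, k, o, t, t] 3 distinct, len 5
[o, k, o, t, t, o] 3 distinct, len 6
[o, k, o, t, t, o, t] 3 distinct, len 7
[o, t, t, o, t, w] 3 distinct, len 6
[t, w, k] 3 distinct, len 3
[w, k, o] 3 distinct, len 3
[w, k, o, k] 3 distinct, len 4
[w, k, o, k, k] 3 distinct, len 5
[w, k, o, k, k, k] 3 distinct, len 6
[k, o, k, k, k, v] 3 distinct, len 6
Longest length with ≤3 distinct: 7.

7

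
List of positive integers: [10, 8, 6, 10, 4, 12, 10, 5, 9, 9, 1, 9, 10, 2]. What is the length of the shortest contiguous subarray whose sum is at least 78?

add 10: running sum 10 < 78
add 8: running sum 18 < 78
add 6: running sum 24 < 78
add 10: running sum 34 < 78
add 4: running sum 38 < 78
add 12: running sum 50 < 78
add 10: running sum 60 < 78
add 5: running sum 65 < 78
add 9: running sum 74 < 78
end 9: [10, 8, 6, 10, 4, 12, 10, 5, 9, 9] sum 83, len 10
end 10: [10, 8, 6, 10, 4, 12, 10, 5, 9, 9, 1] sum 84, len 11
end 11: [8, 6, 10, 4, 12, 10, 5, 9, 9, 1, 9] sum 83, len 11
end 12: [10, 4, 12, 10, 5, 9, 9, 1, 9, 10] sum 79, len 10
end 13: [10, 4, 12, 10, 5, 9, 9, 1, 9, 10, 2] sum 81, len 11
Shortest qualifying length: 10.

10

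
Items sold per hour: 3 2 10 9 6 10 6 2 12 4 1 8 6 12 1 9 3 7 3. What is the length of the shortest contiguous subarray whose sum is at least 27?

add 3: running sum 3 < 27
add 2: running sum 5 < 27
add 10: running sum 15 < 27
add 9: running sum 24 < 27
add 6: shortest ending here [2, 10, 9, 6] sum 27, len 4
add 10: shortest ending here [10, 9, 6, 10] sum 35, len 4
add 6: shortest ending here [9, 6, 10, 6] sum 31, len 4
add 2: shortest ending here [9, 6, 10, 6, 2] sum 33, len 5
add 12: shortest ending here [10, 6, 2, 12] sum 30, len 4
add 4: shortest ending here [10, 6, 2, 12, 4] sum 34, len 5
add 1: shortest ending here [10, 6, 2, 12, 4, 1] sum 35, len 6
add 8: shortest ending here [2, 12, 4, 1, 8] sum 27, len 5
add 6: shortest ending here [12, 4, 1, 8, 6] sum 31, len 5
add 12: shortest ending here [1, 8, 6, 12] sum 27, len 4
add 1: shortest ending here [8, 6, 12, 1] sum 27, len 4
add 9: shortest ending here [6, 12, 1, 9] sum 28, len 4
add 3: shortest ending here [6, 12, 1, 9, 3] sum 31, len 5
add 7: shortest ending here [12, 1, 9, 3, 7] sum 32, len 5
add 3: shortest ending here [12, 1, 9, 3, 7, 3] sum 35, len 6
Shortest qualifying length: 4.

4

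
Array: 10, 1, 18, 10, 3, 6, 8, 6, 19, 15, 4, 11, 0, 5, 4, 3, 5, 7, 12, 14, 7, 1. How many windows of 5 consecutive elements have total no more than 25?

[10, 1, 18, 10, 3] → sum 42
[1, 18, 10, 3, 6] → sum 38
[18, 10, 3, 6, 8] → sum 45
[10, 3, 6, 8, 6] → sum 33
[3, 6, 8, 6, 19] → sum 42
[6, 8, 6, 19, 15] → sum 54
[8, 6, 19, 15, 4] → sum 52
[6, 19, 15, 4, 11] → sum 55
[19, 15, 4, 11, 0] → sum 49
[15, 4, 11, 0, 5] → sum 35
[4, 11, 0, 5, 4] → sum 24  ≤ 25 ✓
[11, 0, 5, 4, 3] → sum 23  ≤ 25 ✓
[0, 5, 4, 3, 5] → sum 17  ≤ 25 ✓
[5, 4, 3, 5, 7] → sum 24  ≤ 25 ✓
[4, 3, 5, 7, 12] → sum 31
[3, 5, 7, 12, 14] → sum 41
[5, 7, 12, 14, 7] → sum 45
[7, 12, 14, 7, 1] → sum 41
4 windows satisfy the condition.

4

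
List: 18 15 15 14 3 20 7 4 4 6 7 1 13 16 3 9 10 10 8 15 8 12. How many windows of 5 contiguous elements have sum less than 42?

7

18 15 15 14 3 → sum 65
15 15 14 3 20 → sum 67
15 14 3 20 7 → sum 59
14 3 20 7 4 → sum 48
3 20 7 4 4 → sum 38  < 42 ✓
20 7 4 4 6 → sum 41  < 42 ✓
7 4 4 6 7 → sum 28  < 42 ✓
4 4 6 7 1 → sum 22  < 42 ✓
4 6 7 1 13 → sum 31  < 42 ✓
6 7 1 13 16 → sum 43
7 1 13 16 3 → sum 40  < 42 ✓
1 13 16 3 9 → sum 42
13 16 3 9 10 → sum 51
16 3 9 10 10 → sum 48
3 9 10 10 8 → sum 40  < 42 ✓
9 10 10 8 15 → sum 52
10 10 8 15 8 → sum 51
10 8 15 8 12 → sum 53
7 windows satisfy the condition.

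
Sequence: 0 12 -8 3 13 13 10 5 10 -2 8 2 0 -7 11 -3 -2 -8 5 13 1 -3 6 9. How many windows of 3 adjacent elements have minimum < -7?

0 12 -8 → min -8  < -7 ✓
12 -8 3 → min -8  < -7 ✓
-8 3 13 → min -8  < -7 ✓
3 13 13 → min 3
13 13 10 → min 10
13 10 5 → min 5
10 5 10 → min 5
5 10 -2 → min -2
10 -2 8 → min -2
-2 8 2 → min -2
8 2 0 → min 0
2 0 -7 → min -7
0 -7 11 → min -7
-7 11 -3 → min -7
11 -3 -2 → min -3
-3 -2 -8 → min -8  < -7 ✓
-2 -8 5 → min -8  < -7 ✓
-8 5 13 → min -8  < -7 ✓
5 13 1 → min 1
13 1 -3 → min -3
1 -3 6 → min -3
-3 6 9 → min -3
6 windows satisfy the condition.

6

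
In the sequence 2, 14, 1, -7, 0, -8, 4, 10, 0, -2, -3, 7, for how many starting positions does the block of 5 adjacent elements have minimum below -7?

5

2 14 1 -7 0 → min -7
14 1 -7 0 -8 → min -8  < -7 ✓
1 -7 0 -8 4 → min -8  < -7 ✓
-7 0 -8 4 10 → min -8  < -7 ✓
0 -8 4 10 0 → min -8  < -7 ✓
-8 4 10 0 -2 → min -8  < -7 ✓
4 10 0 -2 -3 → min -3
10 0 -2 -3 7 → min -3
5 windows satisfy the condition.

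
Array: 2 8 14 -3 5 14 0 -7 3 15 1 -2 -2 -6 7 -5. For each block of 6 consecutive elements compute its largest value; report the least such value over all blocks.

7

Window maxs for each of the 11 positions:
[2, 8, 14, -3, 5, 14] → max 14
[8, 14, -3, 5, 14, 0] → max 14
[14, -3, 5, 14, 0, -7] → max 14
[-3, 5, 14, 0, -7, 3] → max 14
[5, 14, 0, -7, 3, 15] → max 15
[14, 0, -7, 3, 15, 1] → max 15
[0, -7, 3, 15, 1, -2] → max 15
[-7, 3, 15, 1, -2, -2] → max 15
[3, 15, 1, -2, -2, -6] → max 15
[15, 1, -2, -2, -6, 7] → max 15
[1, -2, -2, -6, 7, -5] → max 7
Least of these is 7.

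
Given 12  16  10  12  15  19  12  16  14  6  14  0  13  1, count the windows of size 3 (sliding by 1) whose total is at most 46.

11

(12, 16, 10) → sum 38  ≤ 46 ✓
(16, 10, 12) → sum 38  ≤ 46 ✓
(10, 12, 15) → sum 37  ≤ 46 ✓
(12, 15, 19) → sum 46  ≤ 46 ✓
(15, 19, 12) → sum 46  ≤ 46 ✓
(19, 12, 16) → sum 47
(12, 16, 14) → sum 42  ≤ 46 ✓
(16, 14, 6) → sum 36  ≤ 46 ✓
(14, 6, 14) → sum 34  ≤ 46 ✓
(6, 14, 0) → sum 20  ≤ 46 ✓
(14, 0, 13) → sum 27  ≤ 46 ✓
(0, 13, 1) → sum 14  ≤ 46 ✓
11 windows satisfy the condition.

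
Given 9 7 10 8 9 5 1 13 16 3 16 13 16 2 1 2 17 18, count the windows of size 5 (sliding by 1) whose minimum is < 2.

9

[9, 7, 10, 8, 9] → min 7
[7, 10, 8, 9, 5] → min 5
[10, 8, 9, 5, 1] → min 1  < 2 ✓
[8, 9, 5, 1, 13] → min 1  < 2 ✓
[9, 5, 1, 13, 16] → min 1  < 2 ✓
[5, 1, 13, 16, 3] → min 1  < 2 ✓
[1, 13, 16, 3, 16] → min 1  < 2 ✓
[13, 16, 3, 16, 13] → min 3
[16, 3, 16, 13, 16] → min 3
[3, 16, 13, 16, 2] → min 2
[16, 13, 16, 2, 1] → min 1  < 2 ✓
[13, 16, 2, 1, 2] → min 1  < 2 ✓
[16, 2, 1, 2, 17] → min 1  < 2 ✓
[2, 1, 2, 17, 18] → min 1  < 2 ✓
9 windows satisfy the condition.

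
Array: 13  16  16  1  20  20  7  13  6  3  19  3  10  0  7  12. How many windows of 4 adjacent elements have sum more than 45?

6

[13, 16, 16, 1] → sum 46  > 45 ✓
[16, 16, 1, 20] → sum 53  > 45 ✓
[16, 1, 20, 20] → sum 57  > 45 ✓
[1, 20, 20, 7] → sum 48  > 45 ✓
[20, 20, 7, 13] → sum 60  > 45 ✓
[20, 7, 13, 6] → sum 46  > 45 ✓
[7, 13, 6, 3] → sum 29
[13, 6, 3, 19] → sum 41
[6, 3, 19, 3] → sum 31
[3, 19, 3, 10] → sum 35
[19, 3, 10, 0] → sum 32
[3, 10, 0, 7] → sum 20
[10, 0, 7, 12] → sum 29
6 windows satisfy the condition.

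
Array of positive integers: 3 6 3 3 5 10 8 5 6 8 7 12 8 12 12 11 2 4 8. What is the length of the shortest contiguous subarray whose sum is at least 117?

add 3: running sum 3 < 117
add 6: running sum 9 < 117
add 3: running sum 12 < 117
add 3: running sum 15 < 117
add 5: running sum 20 < 117
add 10: running sum 30 < 117
add 8: running sum 38 < 117
add 5: running sum 43 < 117
add 6: running sum 49 < 117
add 8: running sum 57 < 117
add 7: running sum 64 < 117
add 12: running sum 76 < 117
add 8: running sum 84 < 117
add 12: running sum 96 < 117
add 12: running sum 108 < 117
end 15: [3, 6, 3, 3, 5, 10, 8, 5, 6, 8, 7, 12, 8, 12, 12, 11] sum 119, len 16
end 16: [6, 3, 3, 5, 10, 8, 5, 6, 8, 7, 12, 8, 12, 12, 11, 2] sum 118, len 16
end 17: [6, 3, 3, 5, 10, 8, 5, 6, 8, 7, 12, 8, 12, 12, 11, 2, 4] sum 122, len 17
end 18: [5, 10, 8, 5, 6, 8, 7, 12, 8, 12, 12, 11, 2, 4, 8] sum 118, len 15
Shortest qualifying length: 15.

15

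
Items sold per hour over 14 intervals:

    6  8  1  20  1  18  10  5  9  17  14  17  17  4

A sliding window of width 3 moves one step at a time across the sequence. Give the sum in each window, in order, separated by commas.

6 8 1 → sum 15
8 1 20 → sum 29
1 20 1 → sum 22
20 1 18 → sum 39
1 18 10 → sum 29
18 10 5 → sum 33
10 5 9 → sum 24
5 9 17 → sum 31
9 17 14 → sum 40
17 14 17 → sum 48
14 17 17 → sum 48
17 17 4 → sum 38

15, 29, 22, 39, 29, 33, 24, 31, 40, 48, 48, 38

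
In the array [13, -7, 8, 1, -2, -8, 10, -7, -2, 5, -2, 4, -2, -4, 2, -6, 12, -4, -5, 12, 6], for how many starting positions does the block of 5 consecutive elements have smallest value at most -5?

[13, -7, 8, 1, -2] → min -7  ≤ -5 ✓
[-7, 8, 1, -2, -8] → min -8  ≤ -5 ✓
[8, 1, -2, -8, 10] → min -8  ≤ -5 ✓
[1, -2, -8, 10, -7] → min -8  ≤ -5 ✓
[-2, -8, 10, -7, -2] → min -8  ≤ -5 ✓
[-8, 10, -7, -2, 5] → min -8  ≤ -5 ✓
[10, -7, -2, 5, -2] → min -7  ≤ -5 ✓
[-7, -2, 5, -2, 4] → min -7  ≤ -5 ✓
[-2, 5, -2, 4, -2] → min -2
[5, -2, 4, -2, -4] → min -4
[-2, 4, -2, -4, 2] → min -4
[4, -2, -4, 2, -6] → min -6  ≤ -5 ✓
[-2, -4, 2, -6, 12] → min -6  ≤ -5 ✓
[-4, 2, -6, 12, -4] → min -6  ≤ -5 ✓
[2, -6, 12, -4, -5] → min -6  ≤ -5 ✓
[-6, 12, -4, -5, 12] → min -6  ≤ -5 ✓
[12, -4, -5, 12, 6] → min -5  ≤ -5 ✓
14 windows satisfy the condition.

14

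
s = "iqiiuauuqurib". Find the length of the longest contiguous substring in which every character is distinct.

5

[i] len 1
[i, q] len 2
[q, i] len 2
[i] len 1
[i, u] len 2
[i, u, a] len 3
[a, u] len 2
[u] len 1
[u, q] len 2
[q, u] len 2
[q, u, r] len 3
[q, u, r, i] len 4
[q, u, r, i, b] len 5
Longest all-distinct length: 5.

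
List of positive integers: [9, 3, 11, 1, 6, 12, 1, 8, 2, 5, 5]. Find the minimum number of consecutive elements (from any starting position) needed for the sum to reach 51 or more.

8

add 9: running sum 9 < 51
add 3: running sum 12 < 51
add 11: running sum 23 < 51
add 1: running sum 24 < 51
add 6: running sum 30 < 51
add 12: running sum 42 < 51
add 1: running sum 43 < 51
add 8: shortest ending here [9, 3, 11, 1, 6, 12, 1, 8] sum 51, len 8
add 2: shortest ending here [9, 3, 11, 1, 6, 12, 1, 8, 2] sum 53, len 9
add 5: shortest ending here [9, 3, 11, 1, 6, 12, 1, 8, 2, 5] sum 58, len 10
add 5: shortest ending here [11, 1, 6, 12, 1, 8, 2, 5, 5] sum 51, len 9
Shortest qualifying length: 8.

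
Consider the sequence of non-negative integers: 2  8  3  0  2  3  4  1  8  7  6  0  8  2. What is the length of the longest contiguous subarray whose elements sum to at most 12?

→ 2: sum 2, len 1
→ 8: sum 10, len 2
→ 3 (dropped 2): sum 11, len 2
→ 0: sum 11, len 3
→ 2 (dropped 8): sum 5, len 3
→ 3: sum 8, len 4
→ 4: sum 12, len 5
→ 1 (dropped 3): sum 10, len 5
→ 8 (dropped 0, 2, 3, 4): sum 9, len 2
→ 7 (dropped 1, 8): sum 7, len 1
→ 6 (dropped 7): sum 6, len 1
→ 0: sum 6, len 2
→ 8 (dropped 6): sum 8, len 2
→ 2: sum 10, len 3
Longest length seen: 5.

5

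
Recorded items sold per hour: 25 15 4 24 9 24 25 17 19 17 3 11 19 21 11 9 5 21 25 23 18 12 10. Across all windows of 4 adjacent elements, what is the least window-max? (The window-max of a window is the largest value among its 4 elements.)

25 15 4 24 → max 25
15 4 24 9 → max 24
4 24 9 24 → max 24
24 9 24 25 → max 25
9 24 25 17 → max 25
24 25 17 19 → max 25
25 17 19 17 → max 25
17 19 17 3 → max 19
19 17 3 11 → max 19
17 3 11 19 → max 19
3 11 19 21 → max 21
11 19 21 11 → max 21
19 21 11 9 → max 21
21 11 9 5 → max 21
11 9 5 21 → max 21
9 5 21 25 → max 25
5 21 25 23 → max 25
21 25 23 18 → max 25
25 23 18 12 → max 25
23 18 12 10 → max 23
Least of these is 19.

19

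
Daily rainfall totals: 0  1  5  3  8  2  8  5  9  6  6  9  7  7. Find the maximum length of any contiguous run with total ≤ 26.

Extend to the right; shrink from the left whenever the sum exceeds 26:
[0] sum 0 len 1
[0, 1] sum 1 len 2
[0, 1, 5] sum 6 len 3
[0, 1, 5, 3] sum 9 len 4
[0, 1, 5, 3, 8] sum 17 len 5
[0, 1, 5, 3, 8, 2] sum 19 len 6
[5, 3, 8, 2, 8] sum 26 len 5
[3, 8, 2, 8, 5] sum 26 len 5
[2, 8, 5, 9] sum 24 len 4
[5, 9, 6] sum 20 len 3
[5, 9, 6, 6] sum 26 len 4
[6, 6, 9] sum 21 len 3
[6, 9, 7] sum 22 len 3
[9, 7, 7] sum 23 len 3
Longest length seen: 6.

6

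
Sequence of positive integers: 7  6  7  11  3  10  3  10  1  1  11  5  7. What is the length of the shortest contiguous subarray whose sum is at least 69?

11

Extend right; whenever the sum reaches 69, record the length and shrink from the left:
add 7: running sum 7 < 69
add 6: running sum 13 < 69
add 7: running sum 20 < 69
add 11: running sum 31 < 69
add 3: running sum 34 < 69
add 10: running sum 44 < 69
add 3: running sum 47 < 69
add 10: running sum 57 < 69
add 1: running sum 58 < 69
add 1: running sum 59 < 69
end 10: [7, 6, 7, 11, 3, 10, 3, 10, 1, 1, 11] sum 70, len 11
end 11: [7, 6, 7, 11, 3, 10, 3, 10, 1, 1, 11, 5] sum 75, len 12
end 12: [7, 11, 3, 10, 3, 10, 1, 1, 11, 5, 7] sum 69, len 11
Shortest qualifying length: 11.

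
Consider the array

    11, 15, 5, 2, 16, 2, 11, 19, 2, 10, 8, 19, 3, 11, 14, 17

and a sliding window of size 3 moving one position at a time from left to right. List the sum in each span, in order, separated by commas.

[11, 15, 5] → sum 31
[15, 5, 2] → sum 22
[5, 2, 16] → sum 23
[2, 16, 2] → sum 20
[16, 2, 11] → sum 29
[2, 11, 19] → sum 32
[11, 19, 2] → sum 32
[19, 2, 10] → sum 31
[2, 10, 8] → sum 20
[10, 8, 19] → sum 37
[8, 19, 3] → sum 30
[19, 3, 11] → sum 33
[3, 11, 14] → sum 28
[11, 14, 17] → sum 42

31, 22, 23, 20, 29, 32, 32, 31, 20, 37, 30, 33, 28, 42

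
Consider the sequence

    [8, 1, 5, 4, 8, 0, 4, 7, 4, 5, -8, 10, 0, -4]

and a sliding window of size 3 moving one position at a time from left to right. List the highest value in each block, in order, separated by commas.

Sliding a size-3 window across the 14 values:
[8, 1, 5] → max 8
[1, 5, 4] → max 5
[5, 4, 8] → max 8
[4, 8, 0] → max 8
[8, 0, 4] → max 8
[0, 4, 7] → max 7
[4, 7, 4] → max 7
[7, 4, 5] → max 7
[4, 5, -8] → max 5
[5, -8, 10] → max 10
[-8, 10, 0] → max 10
[10, 0, -4] → max 10

8, 5, 8, 8, 8, 7, 7, 7, 5, 10, 10, 10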